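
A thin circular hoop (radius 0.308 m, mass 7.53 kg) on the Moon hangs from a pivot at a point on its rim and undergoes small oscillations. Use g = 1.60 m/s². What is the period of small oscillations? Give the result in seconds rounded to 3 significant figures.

I_cm = mr² = 0.7143 kg·m². The pivot is at distance d = 0.308 m from the centre of mass.
By the parallel-axis theorem, I = I_cm + md² = 0.7143 + 0.7143 = 1.429 kg·m².
T = 2π√(I/(mgd)) = 2π√(1.429/(7.53 × 1.60 × 0.308)) = 3.90 s.

3.90 s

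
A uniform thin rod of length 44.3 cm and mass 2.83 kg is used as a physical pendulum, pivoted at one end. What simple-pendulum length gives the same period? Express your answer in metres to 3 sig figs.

0.295 m

The equivalent simple-pendulum length is L_eq = I/(md), where I is about the pivot and d = 0.2215 m.
I_cm = (1/12)mL² = 0.04628 kg·m², so I = I_cm + md² = 0.04628 + 0.1388 = 0.1851 kg·m².
L_eq = 0.1851/(2.83 × 0.2215) = 0.295 m.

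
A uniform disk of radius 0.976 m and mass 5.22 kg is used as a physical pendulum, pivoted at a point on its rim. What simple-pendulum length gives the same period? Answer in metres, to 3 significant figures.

1.46 m

The equivalent simple-pendulum length is L_eq = I/(md), where I is about the pivot and d = 0.9760 m.
I_cm = ½mR² = 2.486 kg·m², so I = I_cm + md² = 2.486 + 4.972 = 7.459 kg·m².
L_eq = 7.459/(5.22 × 0.9760) = 1.46 m.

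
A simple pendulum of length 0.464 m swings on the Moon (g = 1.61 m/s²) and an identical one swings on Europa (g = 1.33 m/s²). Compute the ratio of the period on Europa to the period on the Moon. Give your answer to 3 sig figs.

1.10

T ∝ 1/√g, so T₂/T₁ = √(g₁/g₂) = √(1.61/1.33) = 1.10.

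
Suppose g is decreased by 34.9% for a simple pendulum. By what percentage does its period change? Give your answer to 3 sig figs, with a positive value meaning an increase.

T ∝ 1/√g, so T'/T = 1/√(0.6510) = 1.239.
Percentage change in T = (1.239 − 1) × 100% = 23.9%.

23.9%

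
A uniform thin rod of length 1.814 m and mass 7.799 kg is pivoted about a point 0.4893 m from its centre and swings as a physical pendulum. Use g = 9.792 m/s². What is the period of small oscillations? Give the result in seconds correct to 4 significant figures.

For a physical pendulum T = 2π√(I/(mgd)), with d = 0.48930 m from pivot to centre of mass.
I_cm = mL²/12 = 7.799 × 1.814²/12 = 2.1386 kg·m²; I = I_cm + md² = 2.1386 + 7.799 × 0.48930² = 4.0058 kg·m².
T = 2π√(4.0058/(7.799 × 9.792 × 0.48930)) = 2.057 s.

2.057 s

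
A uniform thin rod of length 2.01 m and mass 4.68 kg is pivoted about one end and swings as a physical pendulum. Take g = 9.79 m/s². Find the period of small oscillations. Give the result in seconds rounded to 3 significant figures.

For a physical pendulum T = 2π√(I/(mgd)), with d = 1.005 m from pivot to centre of mass.
I_cm = mL²/12 = 4.68 × 2.01²/12 = 1.576 kg·m²; I = I_cm + md² = 1.576 + 4.68 × 1.005² = 6.303 kg·m².
T = 2π√(6.303/(4.68 × 9.79 × 1.005)) = 2.32 s.

2.32 s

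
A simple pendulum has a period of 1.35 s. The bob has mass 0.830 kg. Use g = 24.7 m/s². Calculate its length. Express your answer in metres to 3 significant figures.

1.14 m

From T = 2π√(L/g), L = gT²/(4π²) = 24.7 × 1.350²/(4π²) = 1.14 m.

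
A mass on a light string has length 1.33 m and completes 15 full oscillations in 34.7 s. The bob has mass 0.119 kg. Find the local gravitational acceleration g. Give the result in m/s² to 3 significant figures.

9.81 m/s²

T = 34.7/15 = 2.313 s.
From T = 2π√(L/g), g = 4π²L/T² = 4π² × 1.33/2.313² = 9.81 m/s².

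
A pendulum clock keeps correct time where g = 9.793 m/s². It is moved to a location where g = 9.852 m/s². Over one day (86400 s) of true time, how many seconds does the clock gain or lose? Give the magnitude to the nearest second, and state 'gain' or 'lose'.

gain 260 s

The clock's period scales as T ∝ 1/√g, so T'/T = √(9.793/9.852) = 0.997001.
In 86400 s of true time the clock registers 86400/0.997001 = 86659.9 s, so it gains 260 s.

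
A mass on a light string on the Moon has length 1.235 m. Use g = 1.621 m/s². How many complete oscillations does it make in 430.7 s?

T = 2π√(L/g) = 2π√(1.235/1.621) = 5.4843 s.
Number of complete oscillations = ⌊430.7/5.4843⌋ = ⌊78.533⌋ = 78.

78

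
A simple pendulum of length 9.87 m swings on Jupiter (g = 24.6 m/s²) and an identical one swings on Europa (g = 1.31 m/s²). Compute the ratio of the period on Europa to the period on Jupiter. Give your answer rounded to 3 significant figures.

T ∝ 1/√g, so T₂/T₁ = √(g₁/g₂) = √(24.6/1.31) = 4.33.

4.33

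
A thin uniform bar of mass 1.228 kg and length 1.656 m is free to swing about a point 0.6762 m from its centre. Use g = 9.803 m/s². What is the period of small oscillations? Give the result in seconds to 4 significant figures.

2.021 s

For a physical pendulum T = 2π√(I/(mgd)), with d = 0.67620 m from pivot to centre of mass.
I_cm = mL²/12 = 1.228 × 1.656²/12 = 0.28063 kg·m²; I = I_cm + md² = 0.28063 + 1.228 × 0.67620² = 0.84213 kg·m².
T = 2π√(0.84213/(1.228 × 9.803 × 0.67620)) = 2.021 s.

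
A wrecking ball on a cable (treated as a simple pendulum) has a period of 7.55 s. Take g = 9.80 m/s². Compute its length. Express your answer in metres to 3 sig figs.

From T = 2π√(L/g), L = gT²/(4π²) = 9.80 × 7.550²/(4π²) = 14.2 m.

14.2 m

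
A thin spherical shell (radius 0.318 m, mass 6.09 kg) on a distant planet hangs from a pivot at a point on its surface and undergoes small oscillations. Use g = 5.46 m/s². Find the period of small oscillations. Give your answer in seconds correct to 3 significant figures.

I_cm = (2/3)mr² = 0.4106 kg·m². The pivot is at distance d = 0.318 m from the centre of mass.
By the parallel-axis theorem, I = I_cm + md² = 0.4106 + 0.6158 = 1.026 kg·m².
T = 2π√(I/(mgd)) = 2π√(1.026/(6.09 × 5.46 × 0.318)) = 1.96 s.

1.96 s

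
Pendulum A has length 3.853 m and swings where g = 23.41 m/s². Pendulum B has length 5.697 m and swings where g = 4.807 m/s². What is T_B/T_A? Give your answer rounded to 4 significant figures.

T = 2π√(L/g), so T_B/T_A = √((L_B/g_B)/(L_A/g_A)) = √((5.697/4.807)/(3.853/23.41)) = 2.683.

2.683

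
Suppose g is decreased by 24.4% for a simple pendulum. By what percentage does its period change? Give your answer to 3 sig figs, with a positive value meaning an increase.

15.0%

T ∝ 1/√g, so T'/T = 1/√(0.7560) = 1.150.
Percentage change in T = (1.150 − 1) × 100% = 15.0%.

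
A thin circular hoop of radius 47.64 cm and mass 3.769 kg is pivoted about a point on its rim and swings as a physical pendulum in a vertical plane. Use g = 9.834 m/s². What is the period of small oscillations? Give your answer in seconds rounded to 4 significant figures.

1.956 s

I_cm = mr² = 0.85540 kg·m². The pivot is at distance d = 0.4764 m from the centre of mass.
By the parallel-axis theorem, I = I_cm + md² = 0.85540 + 0.85540 = 1.7108 kg·m².
T = 2π√(I/(mgd)) = 2π√(1.7108/(3.769 × 9.834 × 0.4764)) = 1.956 s.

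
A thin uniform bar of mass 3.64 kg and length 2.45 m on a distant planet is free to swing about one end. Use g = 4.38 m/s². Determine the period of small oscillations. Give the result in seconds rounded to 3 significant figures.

3.84 s

For a physical pendulum T = 2π√(I/(mgd)), with d = 1.225 m from pivot to centre of mass.
I_cm = mL²/12 = 3.64 × 2.45²/12 = 1.821 kg·m²; I = I_cm + md² = 1.821 + 3.64 × 1.225² = 7.283 kg·m².
T = 2π√(7.283/(3.64 × 4.38 × 1.225)) = 3.84 s.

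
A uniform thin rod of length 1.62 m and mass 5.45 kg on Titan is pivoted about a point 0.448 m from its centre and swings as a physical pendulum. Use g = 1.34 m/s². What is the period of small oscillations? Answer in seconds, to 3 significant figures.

For a physical pendulum T = 2π√(I/(mgd)), with d = 0.4480 m from pivot to centre of mass.
I_cm = mL²/12 = 5.45 × 1.62²/12 = 1.192 kg·m²; I = I_cm + md² = 1.192 + 5.45 × 0.4480² = 2.286 kg·m².
T = 2π√(2.286/(5.45 × 1.34 × 0.4480)) = 5.25 s.

5.25 s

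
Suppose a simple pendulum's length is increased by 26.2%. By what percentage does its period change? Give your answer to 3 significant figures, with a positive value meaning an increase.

12.3%

T ∝ √L, so T'/T = √(1.262) = 1.123.
Percentage change in T = (1.123 − 1) × 100% = 12.3%.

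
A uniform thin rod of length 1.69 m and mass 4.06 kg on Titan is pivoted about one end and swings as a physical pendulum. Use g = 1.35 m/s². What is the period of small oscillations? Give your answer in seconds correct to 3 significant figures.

5.74 s

For a physical pendulum T = 2π√(I/(mgd)), with d = 0.8450 m from pivot to centre of mass.
I_cm = mL²/12 = 4.06 × 1.69²/12 = 0.9663 kg·m²; I = I_cm + md² = 0.9663 + 4.06 × 0.8450² = 3.865 kg·m².
T = 2π√(3.865/(4.06 × 1.35 × 0.8450)) = 5.74 s.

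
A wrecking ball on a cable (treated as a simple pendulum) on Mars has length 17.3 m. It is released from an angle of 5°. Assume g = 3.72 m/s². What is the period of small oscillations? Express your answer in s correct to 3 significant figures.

13.5 s

T = 2π√(L/g) = 2π√(17.3/3.72) = 2π × 2.157 = 13.5 s.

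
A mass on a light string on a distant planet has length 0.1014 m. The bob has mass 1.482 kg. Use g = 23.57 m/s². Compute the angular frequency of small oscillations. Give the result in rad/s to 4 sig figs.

15.25 rad/s

ω = √(g/L) = √(23.57/0.1014) = 15.25 rad/s.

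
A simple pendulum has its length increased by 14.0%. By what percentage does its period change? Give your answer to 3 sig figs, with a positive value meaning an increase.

T ∝ √L, so T'/T = √(1.140) = 1.068.
Percentage change in T = (1.068 − 1) × 100% = 6.77%.

6.77%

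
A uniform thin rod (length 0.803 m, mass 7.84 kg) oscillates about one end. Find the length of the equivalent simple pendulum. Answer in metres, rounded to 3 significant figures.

The equivalent simple-pendulum length is L_eq = I/(md), where I is about the pivot and d = 0.4015 m.
I_cm = (1/12)mL² = 0.4213 kg·m², so I = I_cm + md² = 0.4213 + 1.264 = 1.685 kg·m².
L_eq = 1.685/(7.84 × 0.4015) = 0.535 m.

0.535 m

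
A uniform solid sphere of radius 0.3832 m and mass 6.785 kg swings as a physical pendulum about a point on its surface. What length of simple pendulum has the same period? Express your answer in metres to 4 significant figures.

The equivalent simple-pendulum length is L_eq = I/(md), where I is about the pivot and d = 0.38320 m.
I_cm = (2/5)mR² = 0.39853 kg·m², so I = I_cm + md² = 0.39853 + 0.99632 = 1.3949 kg·m².
L_eq = 1.3949/(6.785 × 0.38320) = 0.5365 m.

0.5365 m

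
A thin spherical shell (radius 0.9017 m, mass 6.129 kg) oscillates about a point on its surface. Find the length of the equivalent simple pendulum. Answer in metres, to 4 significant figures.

The equivalent simple-pendulum length is L_eq = I/(md), where I is about the pivot and d = 0.90170 m.
I_cm = (2/3)mR² = 3.3222 kg·m², so I = I_cm + md² = 3.3222 + 4.9833 = 8.3054 kg·m².
L_eq = 8.3054/(6.129 × 0.90170) = 1.503 m.

1.503 m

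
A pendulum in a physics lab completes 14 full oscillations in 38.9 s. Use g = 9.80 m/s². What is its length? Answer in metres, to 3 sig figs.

1.92 m

T = 38.9/14 = 2.779 s.
From T = 2π√(L/g), L = gT²/(4π²) = 9.80 × 2.779²/(4π²) = 1.92 m.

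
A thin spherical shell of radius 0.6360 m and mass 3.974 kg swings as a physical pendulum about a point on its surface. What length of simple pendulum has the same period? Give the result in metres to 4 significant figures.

1.060 m

The equivalent simple-pendulum length is L_eq = I/(md), where I is about the pivot and d = 0.63600 m.
I_cm = (2/3)mR² = 1.0716 kg·m², so I = I_cm + md² = 1.0716 + 1.6075 = 2.6791 kg·m².
L_eq = 2.6791/(3.974 × 0.63600) = 1.060 m.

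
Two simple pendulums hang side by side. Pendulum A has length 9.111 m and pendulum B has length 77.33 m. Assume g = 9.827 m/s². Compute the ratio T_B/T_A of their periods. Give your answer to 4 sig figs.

2.913

T ∝ √L, so T_B/T_A = √(L_B/L_A) = √(77.33/9.111) = 2.913.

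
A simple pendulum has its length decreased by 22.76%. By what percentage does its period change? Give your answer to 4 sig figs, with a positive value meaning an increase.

T ∝ √L, so T'/T = √(0.77240) = 0.87886.
Percentage change in T = (0.87886 − 1) × 100% = -12.11%.

-12.11%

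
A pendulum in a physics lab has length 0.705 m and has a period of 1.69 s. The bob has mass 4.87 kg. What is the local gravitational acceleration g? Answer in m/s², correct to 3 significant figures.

9.74 m/s²

From T = 2π√(L/g), g = 4π²L/T² = 4π² × 0.705/1.690² = 9.74 m/s².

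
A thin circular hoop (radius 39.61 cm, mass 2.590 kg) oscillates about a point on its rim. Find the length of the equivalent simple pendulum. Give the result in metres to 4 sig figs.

0.7922 m

The equivalent simple-pendulum length is L_eq = I/(md), where I is about the pivot and d = 0.39610 m.
I_cm = mR² = 0.40636 kg·m², so I = I_cm + md² = 0.40636 + 0.40636 = 0.81272 kg·m².
L_eq = 0.81272/(2.590 × 0.39610) = 0.7922 m.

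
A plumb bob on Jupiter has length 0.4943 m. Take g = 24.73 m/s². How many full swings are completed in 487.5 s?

548

T = 2π√(L/g) = 2π√(0.4943/24.73) = 0.88831 s.
Number of complete oscillations = ⌊487.5/0.88831⌋ = ⌊548.80⌋ = 548.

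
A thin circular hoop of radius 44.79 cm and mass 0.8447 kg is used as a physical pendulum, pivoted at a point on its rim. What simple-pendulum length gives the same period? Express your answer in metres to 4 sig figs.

0.8958 m

The equivalent simple-pendulum length is L_eq = I/(md), where I is about the pivot and d = 0.44790 m.
I_cm = mR² = 0.16946 kg·m², so I = I_cm + md² = 0.16946 + 0.16946 = 0.33892 kg·m².
L_eq = 0.33892/(0.8447 × 0.44790) = 0.8958 m.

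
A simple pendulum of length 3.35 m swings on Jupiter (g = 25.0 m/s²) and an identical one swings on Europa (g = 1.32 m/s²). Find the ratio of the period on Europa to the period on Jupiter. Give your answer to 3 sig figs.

4.35

T ∝ 1/√g, so T₂/T₁ = √(g₁/g₂) = √(25.0/1.32) = 4.35.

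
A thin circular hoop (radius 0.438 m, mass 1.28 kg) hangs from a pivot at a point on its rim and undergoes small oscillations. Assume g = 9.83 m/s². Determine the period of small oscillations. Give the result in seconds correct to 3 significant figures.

1.88 s

I_cm = mr² = 0.2456 kg·m². The pivot is at distance d = 0.438 m from the centre of mass.
By the parallel-axis theorem, I = I_cm + md² = 0.2456 + 0.2456 = 0.4911 kg·m².
T = 2π√(I/(mgd)) = 2π√(0.4911/(1.28 × 9.83 × 0.438)) = 1.88 s.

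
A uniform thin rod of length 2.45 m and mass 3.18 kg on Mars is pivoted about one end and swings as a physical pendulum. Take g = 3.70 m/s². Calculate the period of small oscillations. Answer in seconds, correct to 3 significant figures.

4.17 s

For a physical pendulum T = 2π√(I/(mgd)), with d = 1.225 m from pivot to centre of mass.
I_cm = mL²/12 = 3.18 × 2.45²/12 = 1.591 kg·m²; I = I_cm + md² = 1.591 + 3.18 × 1.225² = 6.363 kg·m².
T = 2π√(6.363/(3.18 × 3.70 × 1.225)) = 4.17 s.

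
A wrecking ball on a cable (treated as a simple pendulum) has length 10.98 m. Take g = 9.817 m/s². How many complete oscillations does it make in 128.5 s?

19

T = 2π√(L/g) = 2π√(10.98/9.817) = 6.6449 s.
Number of complete oscillations = ⌊128.5/6.6449⌋ = ⌊19.338⌋ = 19.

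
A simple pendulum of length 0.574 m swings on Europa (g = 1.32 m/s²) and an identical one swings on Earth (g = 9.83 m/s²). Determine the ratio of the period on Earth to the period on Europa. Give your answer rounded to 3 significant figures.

T ∝ 1/√g, so T₂/T₁ = √(g₁/g₂) = √(1.32/9.83) = 0.366.

0.366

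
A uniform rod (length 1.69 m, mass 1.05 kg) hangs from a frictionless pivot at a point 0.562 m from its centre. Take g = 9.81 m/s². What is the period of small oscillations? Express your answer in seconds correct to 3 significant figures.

1.99 s

For a physical pendulum T = 2π√(I/(mgd)), with d = 0.5620 m from pivot to centre of mass.
I_cm = mL²/12 = 1.05 × 1.69²/12 = 0.2499 kg·m²; I = I_cm + md² = 0.2499 + 1.05 × 0.5620² = 0.5815 kg·m².
T = 2π√(0.5815/(1.05 × 9.81 × 0.5620)) = 1.99 s.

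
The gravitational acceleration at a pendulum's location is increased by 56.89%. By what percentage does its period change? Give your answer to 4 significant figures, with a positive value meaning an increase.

-20.16%

T ∝ 1/√g, so T'/T = 1/√(1.5689) = 0.79837.
Percentage change in T = (0.79837 − 1) × 100% = -20.16%.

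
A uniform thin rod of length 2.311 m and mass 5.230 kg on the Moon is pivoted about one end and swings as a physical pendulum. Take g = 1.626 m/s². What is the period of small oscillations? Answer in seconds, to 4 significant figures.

For a physical pendulum T = 2π√(I/(mgd)), with d = 1.1555 m from pivot to centre of mass.
I_cm = mL²/12 = 5.230 × 2.311²/12 = 2.3277 kg·m²; I = I_cm + md² = 2.3277 + 5.230 × 1.1555² = 9.3107 kg·m².
T = 2π√(9.3107/(5.230 × 1.626 × 1.1555)) = 6.116 s.

6.116 s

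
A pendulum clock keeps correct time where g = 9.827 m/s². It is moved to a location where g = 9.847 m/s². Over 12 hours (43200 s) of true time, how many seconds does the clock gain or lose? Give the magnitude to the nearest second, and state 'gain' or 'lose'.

The clock's period scales as T ∝ 1/√g, so T'/T = √(9.827/9.847) = 0.998984.
In 43200 s of true time the clock registers 43200/0.998984 = 43243.9 s, so it gains 44 s.

gain 44 s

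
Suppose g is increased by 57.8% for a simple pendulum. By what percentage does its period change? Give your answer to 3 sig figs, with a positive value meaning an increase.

-20.4%

T ∝ 1/√g, so T'/T = 1/√(1.578) = 0.7961.
Percentage change in T = (0.7961 − 1) × 100% = -20.4%.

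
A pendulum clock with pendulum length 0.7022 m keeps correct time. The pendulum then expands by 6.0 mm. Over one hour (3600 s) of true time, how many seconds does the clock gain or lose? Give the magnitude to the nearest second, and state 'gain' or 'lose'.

T ∝ √L, so T'/T = √(0.70820/0.7022) = 1.00426.
In 3600 s of true time the clock registers 3600/1.00426 = 3584.7 s, so it loses 15 s.

lose 15 s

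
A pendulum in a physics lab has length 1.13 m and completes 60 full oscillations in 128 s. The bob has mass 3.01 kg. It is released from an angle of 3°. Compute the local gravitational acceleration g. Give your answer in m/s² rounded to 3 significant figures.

T = 128/60 = 2.133 s.
From T = 2π√(L/g), g = 4π²L/T² = 4π² × 1.13/2.133² = 9.80 m/s².

9.80 m/s²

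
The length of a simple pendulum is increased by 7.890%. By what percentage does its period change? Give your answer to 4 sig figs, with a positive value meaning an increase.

T ∝ √L, so T'/T = √(1.0789) = 1.0387.
Percentage change in T = (1.0387 − 1) × 100% = 3.870%.

3.870%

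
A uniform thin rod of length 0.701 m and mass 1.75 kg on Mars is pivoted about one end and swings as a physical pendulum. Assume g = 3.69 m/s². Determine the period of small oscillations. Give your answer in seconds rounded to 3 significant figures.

2.24 s

For a physical pendulum T = 2π√(I/(mgd)), with d = 0.3505 m from pivot to centre of mass.
I_cm = mL²/12 = 1.75 × 0.701²/12 = 0.07166 kg·m²; I = I_cm + md² = 0.07166 + 1.75 × 0.3505² = 0.2867 kg·m².
T = 2π√(0.2867/(1.75 × 3.69 × 0.3505)) = 2.24 s.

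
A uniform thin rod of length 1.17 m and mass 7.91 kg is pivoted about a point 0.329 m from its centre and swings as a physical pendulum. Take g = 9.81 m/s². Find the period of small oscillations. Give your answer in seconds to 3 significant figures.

For a physical pendulum T = 2π√(I/(mgd)), with d = 0.3290 m from pivot to centre of mass.
I_cm = mL²/12 = 7.91 × 1.17²/12 = 0.9023 kg·m²; I = I_cm + md² = 0.9023 + 7.91 × 0.3290² = 1.759 kg·m².
T = 2π√(1.759/(7.91 × 9.81 × 0.3290)) = 1.65 s.

1.65 s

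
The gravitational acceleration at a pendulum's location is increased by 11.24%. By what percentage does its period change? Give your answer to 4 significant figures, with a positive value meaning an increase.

-5.187%

T ∝ 1/√g, so T'/T = 1/√(1.1124) = 0.94813.
Percentage change in T = (0.94813 − 1) × 100% = -5.187%.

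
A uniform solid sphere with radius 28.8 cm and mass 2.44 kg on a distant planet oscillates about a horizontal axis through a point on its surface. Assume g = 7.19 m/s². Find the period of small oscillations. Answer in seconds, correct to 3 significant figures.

1.49 s

I_cm = (2/5)mr² = 0.08095 kg·m². The pivot is at distance d = 0.288 m from the centre of mass.
By the parallel-axis theorem, I = I_cm + md² = 0.08095 + 0.2024 = 0.2833 kg·m².
T = 2π√(I/(mgd)) = 2π√(0.2833/(2.44 × 7.19 × 0.288)) = 1.49 s.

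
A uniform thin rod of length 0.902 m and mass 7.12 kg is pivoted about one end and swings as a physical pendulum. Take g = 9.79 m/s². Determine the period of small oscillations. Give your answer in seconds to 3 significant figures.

For a physical pendulum T = 2π√(I/(mgd)), with d = 0.4510 m from pivot to centre of mass.
I_cm = mL²/12 = 7.12 × 0.902²/12 = 0.4827 kg·m²; I = I_cm + md² = 0.4827 + 7.12 × 0.4510² = 1.931 kg·m².
T = 2π√(1.931/(7.12 × 9.79 × 0.4510)) = 1.56 s.

1.56 s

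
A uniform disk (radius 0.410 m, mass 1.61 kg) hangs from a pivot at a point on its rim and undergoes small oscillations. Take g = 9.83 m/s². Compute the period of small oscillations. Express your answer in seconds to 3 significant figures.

I_cm = ½mr² = 0.1353 kg·m². The pivot is at distance d = 0.410 m from the centre of mass.
By the parallel-axis theorem, I = I_cm + md² = 0.1353 + 0.2706 = 0.4060 kg·m².
T = 2π√(I/(mgd)) = 2π√(0.4060/(1.61 × 9.83 × 0.410)) = 1.57 s.

1.57 s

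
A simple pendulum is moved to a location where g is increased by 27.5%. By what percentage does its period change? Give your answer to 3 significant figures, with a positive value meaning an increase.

-11.4%

T ∝ 1/√g, so T'/T = 1/√(1.275) = 0.8856.
Percentage change in T = (0.8856 − 1) × 100% = -11.4%.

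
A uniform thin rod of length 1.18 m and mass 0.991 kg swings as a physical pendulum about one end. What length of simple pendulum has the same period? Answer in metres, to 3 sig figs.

The equivalent simple-pendulum length is L_eq = I/(md), where I is about the pivot and d = 0.5900 m.
I_cm = (1/12)mL² = 0.1150 kg·m², so I = I_cm + md² = 0.1150 + 0.3450 = 0.4600 kg·m².
L_eq = 0.4600/(0.991 × 0.5900) = 0.787 m.

0.787 m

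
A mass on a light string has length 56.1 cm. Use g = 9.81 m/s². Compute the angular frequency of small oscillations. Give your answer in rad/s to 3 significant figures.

4.18 rad/s

ω = √(g/L) = √(9.81/0.561) = 4.18 rad/s.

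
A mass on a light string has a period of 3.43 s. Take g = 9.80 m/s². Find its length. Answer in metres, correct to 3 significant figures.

From T = 2π√(L/g), L = gT²/(4π²) = 9.80 × 3.430²/(4π²) = 2.92 m.

2.92 m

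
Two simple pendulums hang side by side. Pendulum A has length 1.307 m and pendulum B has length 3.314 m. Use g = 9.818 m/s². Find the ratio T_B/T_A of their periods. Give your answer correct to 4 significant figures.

T ∝ √L, so T_B/T_A = √(L_B/L_A) = √(3.314/1.307) = 1.592.

1.592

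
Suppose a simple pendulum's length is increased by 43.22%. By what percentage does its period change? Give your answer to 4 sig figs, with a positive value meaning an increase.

19.67%

T ∝ √L, so T'/T = √(1.4322) = 1.1967.
Percentage change in T = (1.1967 − 1) × 100% = 19.67%.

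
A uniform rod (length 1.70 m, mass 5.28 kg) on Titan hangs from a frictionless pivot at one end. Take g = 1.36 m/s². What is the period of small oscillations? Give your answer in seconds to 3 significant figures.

5.74 s

For a physical pendulum T = 2π√(I/(mgd)), with d = 0.8500 m from pivot to centre of mass.
I_cm = mL²/12 = 5.28 × 1.70²/12 = 1.272 kg·m²; I = I_cm + md² = 1.272 + 5.28 × 0.8500² = 5.086 kg·m².
T = 2π√(5.086/(5.28 × 1.36 × 0.8500)) = 5.74 s.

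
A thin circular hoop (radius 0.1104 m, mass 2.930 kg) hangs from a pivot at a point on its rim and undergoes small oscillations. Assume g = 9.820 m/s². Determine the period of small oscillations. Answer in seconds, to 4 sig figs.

I_cm = mr² = 0.035711 kg·m². The pivot is at distance d = 0.1104 m from the centre of mass.
By the parallel-axis theorem, I = I_cm + md² = 0.035711 + 0.035711 = 0.071423 kg·m².
T = 2π√(I/(mgd)) = 2π√(0.071423/(2.930 × 9.820 × 0.1104)) = 0.9422 s.

0.9422 s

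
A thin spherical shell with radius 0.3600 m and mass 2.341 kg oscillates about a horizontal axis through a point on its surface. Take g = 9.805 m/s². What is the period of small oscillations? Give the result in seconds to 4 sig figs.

1.554 s

I_cm = (2/3)mr² = 0.20226 kg·m². The pivot is at distance d = 0.3600 m from the centre of mass.
By the parallel-axis theorem, I = I_cm + md² = 0.20226 + 0.30339 = 0.50566 kg·m².
T = 2π√(I/(mgd)) = 2π√(0.50566/(2.341 × 9.805 × 0.3600)) = 1.554 s.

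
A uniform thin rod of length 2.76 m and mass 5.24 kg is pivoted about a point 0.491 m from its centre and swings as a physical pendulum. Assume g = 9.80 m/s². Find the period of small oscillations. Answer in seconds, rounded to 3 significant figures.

For a physical pendulum T = 2π√(I/(mgd)), with d = 0.4910 m from pivot to centre of mass.
I_cm = mL²/12 = 5.24 × 2.76²/12 = 3.326 kg·m²; I = I_cm + md² = 3.326 + 5.24 × 0.4910² = 4.590 kg·m².
T = 2π√(4.590/(5.24 × 9.80 × 0.4910)) = 2.68 s.

2.68 s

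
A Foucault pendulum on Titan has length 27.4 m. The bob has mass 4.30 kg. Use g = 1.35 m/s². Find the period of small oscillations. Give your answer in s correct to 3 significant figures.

T = 2π√(L/g) = 2π√(27.4/1.35) = 2π × 4.505 = 28.3 s.

28.3 s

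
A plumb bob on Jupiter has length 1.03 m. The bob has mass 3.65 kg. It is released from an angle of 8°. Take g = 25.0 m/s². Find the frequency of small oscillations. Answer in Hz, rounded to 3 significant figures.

T = 2π√(L/g) = 2π√(1.03/25.0) = 1.275 s, so f = 1/T = 0.784 Hz.

0.784 Hz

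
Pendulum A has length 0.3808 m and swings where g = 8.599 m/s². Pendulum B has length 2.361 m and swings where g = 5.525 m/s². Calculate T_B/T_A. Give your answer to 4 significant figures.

T = 2π√(L/g), so T_B/T_A = √((L_B/g_B)/(L_A/g_A)) = √((2.361/5.525)/(0.3808/8.599)) = 3.106.

3.106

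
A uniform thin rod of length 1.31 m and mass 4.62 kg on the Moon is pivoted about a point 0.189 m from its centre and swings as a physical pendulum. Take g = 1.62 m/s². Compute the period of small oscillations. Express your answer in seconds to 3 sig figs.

For a physical pendulum T = 2π√(I/(mgd)), with d = 0.1890 m from pivot to centre of mass.
I_cm = mL²/12 = 4.62 × 1.31²/12 = 0.6607 kg·m²; I = I_cm + md² = 0.6607 + 4.62 × 0.1890² = 0.8257 kg·m².
T = 2π√(0.8257/(4.62 × 1.62 × 0.1890)) = 4.80 s.

4.80 s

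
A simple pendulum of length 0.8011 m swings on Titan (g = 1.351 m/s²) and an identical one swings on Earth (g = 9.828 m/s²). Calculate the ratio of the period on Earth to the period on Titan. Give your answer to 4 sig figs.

T ∝ 1/√g, so T₂/T₁ = √(g₁/g₂) = √(1.351/9.828) = 0.3708.

0.3708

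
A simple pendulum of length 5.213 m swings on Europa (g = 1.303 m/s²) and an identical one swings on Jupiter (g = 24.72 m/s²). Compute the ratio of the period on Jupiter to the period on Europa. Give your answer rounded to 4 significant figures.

T ∝ 1/√g, so T₂/T₁ = √(g₁/g₂) = √(1.303/24.72) = 0.2296.

0.2296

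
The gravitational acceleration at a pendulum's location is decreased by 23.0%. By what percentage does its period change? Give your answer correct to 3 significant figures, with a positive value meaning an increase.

T ∝ 1/√g, so T'/T = 1/√(0.7700) = 1.140.
Percentage change in T = (1.140 − 1) × 100% = 14.0%.

14.0%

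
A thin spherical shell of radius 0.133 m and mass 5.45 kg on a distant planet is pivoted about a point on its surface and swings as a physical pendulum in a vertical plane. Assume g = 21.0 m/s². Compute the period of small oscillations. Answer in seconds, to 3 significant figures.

0.646 s

I_cm = (2/3)mr² = 0.06427 kg·m². The pivot is at distance d = 0.133 m from the centre of mass.
By the parallel-axis theorem, I = I_cm + md² = 0.06427 + 0.09641 = 0.1607 kg·m².
T = 2π√(I/(mgd)) = 2π√(0.1607/(5.45 × 21.0 × 0.133)) = 0.646 s.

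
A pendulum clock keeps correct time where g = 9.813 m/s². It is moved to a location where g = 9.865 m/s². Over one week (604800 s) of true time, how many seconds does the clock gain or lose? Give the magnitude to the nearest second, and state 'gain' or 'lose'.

The clock's period scales as T ∝ 1/√g, so T'/T = √(9.813/9.865) = 0.997361.
In 604800 s of true time the clock registers 604800/0.997361 = 606400.3 s, so it gains 1600 s.

gain 1600 s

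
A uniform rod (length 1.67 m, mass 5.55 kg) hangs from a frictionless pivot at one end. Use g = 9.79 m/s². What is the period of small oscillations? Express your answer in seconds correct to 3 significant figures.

For a physical pendulum T = 2π√(I/(mgd)), with d = 0.8350 m from pivot to centre of mass.
I_cm = mL²/12 = 5.55 × 1.67²/12 = 1.290 kg·m²; I = I_cm + md² = 1.290 + 5.55 × 0.8350² = 5.159 kg·m².
T = 2π√(5.159/(5.55 × 9.79 × 0.8350)) = 2.12 s.

2.12 s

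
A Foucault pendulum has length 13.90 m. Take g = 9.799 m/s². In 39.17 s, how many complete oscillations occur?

T = 2π√(L/g) = 2π√(13.90/9.799) = 7.4834 s.
Number of complete oscillations = ⌊39.17/7.4834⌋ = ⌊5.2343⌋ = 5.

5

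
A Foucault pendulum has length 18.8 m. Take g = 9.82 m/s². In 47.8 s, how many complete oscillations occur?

T = 2π√(L/g) = 2π√(18.8/9.82) = 8.694 s.
Number of complete oscillations = ⌊47.8/8.694⌋ = ⌊5.498⌋ = 5.

5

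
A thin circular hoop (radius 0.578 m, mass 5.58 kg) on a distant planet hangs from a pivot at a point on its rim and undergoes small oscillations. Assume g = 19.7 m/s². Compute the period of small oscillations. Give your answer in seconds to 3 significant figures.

I_cm = mr² = 1.864 kg·m². The pivot is at distance d = 0.578 m from the centre of mass.
By the parallel-axis theorem, I = I_cm + md² = 1.864 + 1.864 = 3.728 kg·m².
T = 2π√(I/(mgd)) = 2π√(3.728/(5.58 × 19.7 × 0.578)) = 1.52 s.

1.52 s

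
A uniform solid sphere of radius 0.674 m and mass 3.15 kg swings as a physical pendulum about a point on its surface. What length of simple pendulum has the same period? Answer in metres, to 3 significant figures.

The equivalent simple-pendulum length is L_eq = I/(md), where I is about the pivot and d = 0.6740 m.
I_cm = (2/5)mR² = 0.5724 kg·m², so I = I_cm + md² = 0.5724 + 1.431 = 2.003 kg·m².
L_eq = 2.003/(3.15 × 0.6740) = 0.944 m.

0.944 m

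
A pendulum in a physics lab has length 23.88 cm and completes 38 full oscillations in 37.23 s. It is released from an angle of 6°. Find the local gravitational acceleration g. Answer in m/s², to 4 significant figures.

9.821 m/s²

T = 37.23/38 = 0.97974 s.
From T = 2π√(L/g), g = 4π²L/T² = 4π² × 0.2388/0.97974² = 9.821 m/s².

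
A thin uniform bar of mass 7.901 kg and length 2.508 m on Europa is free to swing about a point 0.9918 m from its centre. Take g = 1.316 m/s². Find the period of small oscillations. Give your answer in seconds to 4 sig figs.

6.753 s

For a physical pendulum T = 2π√(I/(mgd)), with d = 0.99180 m from pivot to centre of mass.
I_cm = mL²/12 = 7.901 × 2.508²/12 = 4.1415 kg·m²; I = I_cm + md² = 4.1415 + 7.901 × 0.99180² = 11.913 kg·m².
T = 2π√(11.913/(7.901 × 1.316 × 0.99180)) = 6.753 s.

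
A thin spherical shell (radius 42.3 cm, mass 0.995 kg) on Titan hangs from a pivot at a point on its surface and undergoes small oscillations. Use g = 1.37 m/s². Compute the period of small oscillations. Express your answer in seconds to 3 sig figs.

4.51 s

I_cm = (2/3)mr² = 0.1187 kg·m². The pivot is at distance d = 0.423 m from the centre of mass.
By the parallel-axis theorem, I = I_cm + md² = 0.1187 + 0.1780 = 0.2967 kg·m².
T = 2π√(I/(mgd)) = 2π√(0.2967/(0.995 × 1.37 × 0.423)) = 4.51 s.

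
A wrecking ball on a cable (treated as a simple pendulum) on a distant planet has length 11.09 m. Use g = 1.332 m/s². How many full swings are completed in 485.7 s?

T = 2π√(L/g) = 2π√(11.09/1.332) = 18.130 s.
Number of complete oscillations = ⌊485.7/18.130⌋ = ⌊26.790⌋ = 26.

26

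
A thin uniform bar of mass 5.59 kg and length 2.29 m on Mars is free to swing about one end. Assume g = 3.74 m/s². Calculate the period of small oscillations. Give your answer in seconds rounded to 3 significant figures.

4.01 s

For a physical pendulum T = 2π√(I/(mgd)), with d = 1.145 m from pivot to centre of mass.
I_cm = mL²/12 = 5.59 × 2.29²/12 = 2.443 kg·m²; I = I_cm + md² = 2.443 + 5.59 × 1.145² = 9.772 kg·m².
T = 2π√(9.772/(5.59 × 3.74 × 1.145)) = 4.01 s.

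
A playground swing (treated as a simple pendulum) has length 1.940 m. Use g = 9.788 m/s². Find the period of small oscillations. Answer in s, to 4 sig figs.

T = 2π√(L/g) = 2π√(1.940/9.788) = 2π × 0.44520 = 2.797 s.

2.797 s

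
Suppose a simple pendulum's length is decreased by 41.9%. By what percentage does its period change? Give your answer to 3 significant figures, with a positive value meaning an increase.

-23.8%

T ∝ √L, so T'/T = √(0.5810) = 0.7622.
Percentage change in T = (0.7622 − 1) × 100% = -23.8%.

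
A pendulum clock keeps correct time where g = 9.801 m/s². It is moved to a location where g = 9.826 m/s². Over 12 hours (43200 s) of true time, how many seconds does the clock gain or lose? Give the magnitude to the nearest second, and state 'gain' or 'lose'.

gain 55 s

The clock's period scales as T ∝ 1/√g, so T'/T = √(9.801/9.826) = 0.998727.
In 43200 s of true time the clock registers 43200/0.998727 = 43255.1 s, so it gains 55 s.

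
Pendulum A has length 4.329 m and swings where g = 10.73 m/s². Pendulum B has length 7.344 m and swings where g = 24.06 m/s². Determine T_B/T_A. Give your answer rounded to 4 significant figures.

0.8698

T = 2π√(L/g), so T_B/T_A = √((L_B/g_B)/(L_A/g_A)) = √((7.344/24.06)/(4.329/10.73)) = 0.8698.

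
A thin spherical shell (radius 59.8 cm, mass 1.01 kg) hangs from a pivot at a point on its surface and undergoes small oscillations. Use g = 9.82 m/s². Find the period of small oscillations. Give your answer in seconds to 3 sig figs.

2.00 s

I_cm = (2/3)mr² = 0.2408 kg·m². The pivot is at distance d = 0.598 m from the centre of mass.
By the parallel-axis theorem, I = I_cm + md² = 0.2408 + 0.3612 = 0.6020 kg·m².
T = 2π√(I/(mgd)) = 2π√(0.6020/(1.01 × 9.82 × 0.598)) = 2.00 s.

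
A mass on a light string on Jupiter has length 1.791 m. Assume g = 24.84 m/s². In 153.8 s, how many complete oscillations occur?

91

T = 2π√(L/g) = 2π√(1.791/24.84) = 1.6871 s.
Number of complete oscillations = ⌊153.8/1.6871⌋ = ⌊91.160⌋ = 91.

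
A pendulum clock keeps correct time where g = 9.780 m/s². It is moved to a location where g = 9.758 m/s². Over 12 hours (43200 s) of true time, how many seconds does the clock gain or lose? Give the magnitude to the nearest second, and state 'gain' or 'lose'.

The clock's period scales as T ∝ 1/√g, so T'/T = √(9.780/9.758) = 1.00113.
In 43200 s of true time the clock registers 43200/1.00113 = 43151.4 s, so it loses 49 s.

lose 49 s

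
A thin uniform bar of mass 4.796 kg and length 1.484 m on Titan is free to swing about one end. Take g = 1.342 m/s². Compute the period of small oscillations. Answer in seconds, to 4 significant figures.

5.395 s

For a physical pendulum T = 2π√(I/(mgd)), with d = 0.74200 m from pivot to centre of mass.
I_cm = mL²/12 = 4.796 × 1.484²/12 = 0.88017 kg·m²; I = I_cm + md² = 0.88017 + 4.796 × 0.74200² = 3.5207 kg·m².
T = 2π√(3.5207/(4.796 × 1.342 × 0.74200)) = 5.395 s.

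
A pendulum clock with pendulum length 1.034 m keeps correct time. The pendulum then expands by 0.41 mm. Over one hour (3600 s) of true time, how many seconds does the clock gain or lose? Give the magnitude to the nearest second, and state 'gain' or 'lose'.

lose 1 s

T ∝ √L, so T'/T = √(1.03441/1.034) = 1.00020.
In 3600 s of true time the clock registers 3600/1.00020 = 3599.3 s, so it loses 1 s.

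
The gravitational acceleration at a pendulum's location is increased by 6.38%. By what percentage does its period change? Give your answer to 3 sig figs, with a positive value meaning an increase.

-3.05%

T ∝ 1/√g, so T'/T = 1/√(1.064) = 0.9695.
Percentage change in T = (0.9695 − 1) × 100% = -3.05%.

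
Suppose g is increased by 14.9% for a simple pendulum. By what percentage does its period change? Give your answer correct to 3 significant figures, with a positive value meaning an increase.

T ∝ 1/√g, so T'/T = 1/√(1.149) = 0.9329.
Percentage change in T = (0.9329 − 1) × 100% = -6.71%.

-6.71%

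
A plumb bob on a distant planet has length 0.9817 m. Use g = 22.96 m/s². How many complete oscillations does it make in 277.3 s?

T = 2π√(L/g) = 2π√(0.9817/22.96) = 1.2992 s.
Number of complete oscillations = ⌊277.3/1.2992⌋ = ⌊213.44⌋ = 213.

213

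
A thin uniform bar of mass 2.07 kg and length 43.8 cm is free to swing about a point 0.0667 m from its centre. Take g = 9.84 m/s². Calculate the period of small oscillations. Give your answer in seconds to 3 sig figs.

1.11 s

For a physical pendulum T = 2π√(I/(mgd)), with d = 0.06670 m from pivot to centre of mass.
I_cm = mL²/12 = 2.07 × 0.438²/12 = 0.03309 kg·m²; I = I_cm + md² = 0.03309 + 2.07 × 0.06670² = 0.04230 kg·m².
T = 2π√(0.04230/(2.07 × 9.84 × 0.06670)) = 1.11 s.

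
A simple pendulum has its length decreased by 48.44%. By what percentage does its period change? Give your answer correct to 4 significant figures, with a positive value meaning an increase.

T ∝ √L, so T'/T = √(0.51560) = 0.71805.
Percentage change in T = (0.71805 − 1) × 100% = -28.19%.

-28.19%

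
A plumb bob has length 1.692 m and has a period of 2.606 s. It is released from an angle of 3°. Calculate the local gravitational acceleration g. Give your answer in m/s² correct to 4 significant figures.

9.836 m/s²

From T = 2π√(L/g), g = 4π²L/T² = 4π² × 1.692/2.6060² = 9.836 m/s².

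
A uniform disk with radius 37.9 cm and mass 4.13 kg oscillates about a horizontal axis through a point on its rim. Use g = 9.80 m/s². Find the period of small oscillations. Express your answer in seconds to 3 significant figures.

I_cm = ½mr² = 0.2966 kg·m². The pivot is at distance d = 0.379 m from the centre of mass.
By the parallel-axis theorem, I = I_cm + md² = 0.2966 + 0.5932 = 0.8899 kg·m².
T = 2π√(I/(mgd)) = 2π√(0.8899/(4.13 × 9.80 × 0.379)) = 1.51 s.

1.51 s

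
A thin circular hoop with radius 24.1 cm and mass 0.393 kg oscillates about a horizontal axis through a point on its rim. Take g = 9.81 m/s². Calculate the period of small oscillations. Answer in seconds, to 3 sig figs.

I_cm = mr² = 0.02283 kg·m². The pivot is at distance d = 0.241 m from the centre of mass.
By the parallel-axis theorem, I = I_cm + md² = 0.02283 + 0.02283 = 0.04565 kg·m².
T = 2π√(I/(mgd)) = 2π√(0.04565/(0.393 × 9.81 × 0.241)) = 1.39 s.

1.39 s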